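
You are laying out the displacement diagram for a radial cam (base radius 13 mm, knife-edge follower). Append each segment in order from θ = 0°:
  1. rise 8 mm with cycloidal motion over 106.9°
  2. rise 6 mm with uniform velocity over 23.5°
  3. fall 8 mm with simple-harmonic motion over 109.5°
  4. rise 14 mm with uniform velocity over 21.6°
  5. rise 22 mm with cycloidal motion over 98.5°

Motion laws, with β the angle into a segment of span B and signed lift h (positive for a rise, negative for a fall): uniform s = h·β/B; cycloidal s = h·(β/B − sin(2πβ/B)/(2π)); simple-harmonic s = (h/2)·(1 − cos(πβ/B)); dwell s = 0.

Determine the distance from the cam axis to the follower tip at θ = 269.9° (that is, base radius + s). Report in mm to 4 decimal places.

seg 1 [0°–106.9°] cycloidal, h=8: full span → s += 8 → s = 8.0000
seg 2 [106.9°–130.4°] uniform, h=6: full span → s += 6 → s = 14.0000
seg 3 [130.4°–239.9°] simple-harmonic, h=-8: full span → s += -8 → s = 6.0000
seg 4 [239.9°–261.5°] uniform, h=14: full span → s += 14 → s = 20.0000
seg 5 [261.5°–360°] cycloidal, h=22: θ=269.9° here. β=8.4, B=98.5. 22·(0.0853 − sin(2π·0.0853)/(2π)) = 0.0885 → s = 20.0885
radial distance = base radius + s = 13 + 20.0885 = 33.0885

33.0885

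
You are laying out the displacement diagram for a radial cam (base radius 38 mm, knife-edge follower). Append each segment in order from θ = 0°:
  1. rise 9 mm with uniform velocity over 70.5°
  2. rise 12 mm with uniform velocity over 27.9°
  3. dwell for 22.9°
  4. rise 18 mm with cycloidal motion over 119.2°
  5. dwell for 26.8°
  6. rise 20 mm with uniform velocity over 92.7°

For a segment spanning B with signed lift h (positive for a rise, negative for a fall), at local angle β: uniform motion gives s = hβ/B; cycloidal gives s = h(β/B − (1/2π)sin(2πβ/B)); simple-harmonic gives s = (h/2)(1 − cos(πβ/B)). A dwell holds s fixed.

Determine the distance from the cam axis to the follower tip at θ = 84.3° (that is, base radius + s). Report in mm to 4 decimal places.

seg 1 [0°–70.5°] uniform, h=9: full span → s += 9 → s = 9.0000
seg 2 [70.5°–98.4°] uniform, h=12: θ=84.3° here. β=13.8, B=27.9. 12·13.8/27.9 = 5.9355 → s = 14.9355
radial distance = base radius + s = 38 + 14.9355 = 52.9355

52.9355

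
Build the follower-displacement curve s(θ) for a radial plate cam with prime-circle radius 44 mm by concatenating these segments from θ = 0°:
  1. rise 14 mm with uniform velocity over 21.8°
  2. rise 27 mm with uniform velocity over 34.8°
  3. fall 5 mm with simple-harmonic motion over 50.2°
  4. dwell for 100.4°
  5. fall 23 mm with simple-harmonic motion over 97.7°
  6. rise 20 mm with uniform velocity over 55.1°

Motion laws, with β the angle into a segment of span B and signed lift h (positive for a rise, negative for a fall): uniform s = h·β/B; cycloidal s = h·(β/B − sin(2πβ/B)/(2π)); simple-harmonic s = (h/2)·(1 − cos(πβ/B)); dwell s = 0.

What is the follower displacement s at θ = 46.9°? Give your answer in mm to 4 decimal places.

seg 1 [0°–21.8°] uniform, h=14: full span → s += 14 → s = 14.0000
seg 2 [21.8°–56.6°] uniform, h=27: θ=46.9° here. β=25.1, B=34.8. 27·25.1/34.8 = 19.4741 → s = 33.4741

33.4741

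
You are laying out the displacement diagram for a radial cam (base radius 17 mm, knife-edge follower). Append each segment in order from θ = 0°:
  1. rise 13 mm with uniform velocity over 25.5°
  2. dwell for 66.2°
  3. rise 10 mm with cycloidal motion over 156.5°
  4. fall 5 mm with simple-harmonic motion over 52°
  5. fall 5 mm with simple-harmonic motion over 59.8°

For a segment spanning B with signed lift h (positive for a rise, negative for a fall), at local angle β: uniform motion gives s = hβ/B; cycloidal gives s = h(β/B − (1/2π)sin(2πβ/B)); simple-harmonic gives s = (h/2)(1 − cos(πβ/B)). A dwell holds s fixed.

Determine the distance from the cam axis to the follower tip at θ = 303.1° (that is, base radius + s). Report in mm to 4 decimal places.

seg 1 [0°–25.5°] uniform, h=13: full span → s += 13 → s = 13.0000
seg 2 [25.5°–91.7°] dwell: s stays 13.0000
seg 3 [91.7°–248.2°] cycloidal, h=10: full span → s += 10 → s = 23.0000
seg 4 [248.2°–300.2°] simple-harmonic, h=-5: full span → s += -5 → s = 18.0000
seg 5 [300.2°–360°] simple-harmonic, h=-5: θ=303.1° here. β=2.9, B=59.8. -5/2·(1 − cos(π·0.0485)) = -0.0290 → s = 17.9710
radial distance = base radius + s = 17 + 17.9710 = 34.9710

34.9710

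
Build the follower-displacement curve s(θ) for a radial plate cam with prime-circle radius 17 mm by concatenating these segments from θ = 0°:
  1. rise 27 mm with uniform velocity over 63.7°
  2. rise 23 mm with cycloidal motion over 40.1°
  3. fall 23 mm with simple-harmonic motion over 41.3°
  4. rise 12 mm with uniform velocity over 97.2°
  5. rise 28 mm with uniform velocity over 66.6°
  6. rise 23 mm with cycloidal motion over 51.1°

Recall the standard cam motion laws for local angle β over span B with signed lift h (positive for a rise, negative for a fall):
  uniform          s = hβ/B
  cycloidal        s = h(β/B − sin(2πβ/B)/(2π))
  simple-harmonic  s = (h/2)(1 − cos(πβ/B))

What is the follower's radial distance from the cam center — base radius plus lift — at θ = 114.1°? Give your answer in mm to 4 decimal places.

seg 1 [0°–63.7°] uniform, h=27: full span → s += 27 → s = 27.0000
seg 2 [63.7°–103.8°] cycloidal, h=23: full span → s += 23 → s = 50.0000
seg 3 [103.8°–145.1°] simple-harmonic, h=-23: θ=114.1° here. β=10.3, B=41.3. -23/2·(1 − cos(π·0.2494)) = -3.3528 → s = 46.6472
radial distance = base radius + s = 17 + 46.6472 = 63.6472

63.6472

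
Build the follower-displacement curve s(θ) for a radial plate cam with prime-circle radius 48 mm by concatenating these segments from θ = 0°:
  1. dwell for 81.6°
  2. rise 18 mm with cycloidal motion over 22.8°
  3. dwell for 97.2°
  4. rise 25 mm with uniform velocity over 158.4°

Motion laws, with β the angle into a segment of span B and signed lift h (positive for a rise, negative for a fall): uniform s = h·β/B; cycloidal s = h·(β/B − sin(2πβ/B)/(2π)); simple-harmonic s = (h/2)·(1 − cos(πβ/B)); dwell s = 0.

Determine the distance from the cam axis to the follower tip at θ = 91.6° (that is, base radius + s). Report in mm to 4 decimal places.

seg 1 [0°–81.6°] dwell: s stays 0.0000
seg 2 [81.6°–104.4°] cycloidal, h=18: θ=91.6° here. β=10, B=22.8. 18·(0.4386 − sin(2π·0.4386)/(2π)) = 6.8167 → s = 6.8167
radial distance = base radius + s = 48 + 6.8167 = 54.8167

54.8167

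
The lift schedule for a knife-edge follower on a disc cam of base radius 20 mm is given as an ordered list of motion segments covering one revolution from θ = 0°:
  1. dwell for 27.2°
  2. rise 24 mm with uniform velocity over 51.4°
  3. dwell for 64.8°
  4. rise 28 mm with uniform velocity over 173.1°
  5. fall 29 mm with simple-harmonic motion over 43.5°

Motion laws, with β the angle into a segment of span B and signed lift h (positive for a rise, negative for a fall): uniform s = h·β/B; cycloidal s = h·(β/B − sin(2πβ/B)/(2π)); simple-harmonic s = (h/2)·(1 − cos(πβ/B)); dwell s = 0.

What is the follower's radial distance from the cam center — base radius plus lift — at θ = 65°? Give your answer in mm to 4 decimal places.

seg 1 [0°–27.2°] dwell: s stays 0.0000
seg 2 [27.2°–78.6°] uniform, h=24: θ=65° here. β=37.8, B=51.4. 24·37.8/51.4 = 17.6498 → s = 17.6498
radial distance = base radius + s = 20 + 17.6498 = 37.6498

37.6498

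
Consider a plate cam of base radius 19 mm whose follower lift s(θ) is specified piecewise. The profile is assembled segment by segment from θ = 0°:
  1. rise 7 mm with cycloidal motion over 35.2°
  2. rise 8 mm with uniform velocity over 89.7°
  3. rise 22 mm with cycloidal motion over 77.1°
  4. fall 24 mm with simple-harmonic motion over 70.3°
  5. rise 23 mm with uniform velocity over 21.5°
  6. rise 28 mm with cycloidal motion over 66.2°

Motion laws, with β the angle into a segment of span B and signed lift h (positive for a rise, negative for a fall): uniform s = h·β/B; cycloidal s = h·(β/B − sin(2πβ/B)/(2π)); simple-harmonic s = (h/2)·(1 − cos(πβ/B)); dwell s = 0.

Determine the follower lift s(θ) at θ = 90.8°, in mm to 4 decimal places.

seg 1 [0°–35.2°] cycloidal, h=7: full span → s += 7 → s = 7.0000
seg 2 [35.2°–124.9°] uniform, h=8: θ=90.8° here. β=55.6, B=89.7. 8·55.6/89.7 = 4.9588 → s = 11.9588

11.9588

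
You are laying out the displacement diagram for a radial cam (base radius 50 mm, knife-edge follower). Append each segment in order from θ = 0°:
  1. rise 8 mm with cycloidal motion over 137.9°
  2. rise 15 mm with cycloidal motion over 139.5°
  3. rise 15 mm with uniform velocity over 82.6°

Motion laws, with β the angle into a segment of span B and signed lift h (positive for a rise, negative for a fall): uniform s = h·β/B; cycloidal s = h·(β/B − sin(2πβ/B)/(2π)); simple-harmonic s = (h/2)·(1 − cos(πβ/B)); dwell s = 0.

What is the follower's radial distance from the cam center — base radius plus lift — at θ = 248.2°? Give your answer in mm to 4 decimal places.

seg 1 [0°–137.9°] cycloidal, h=8: full span → s += 8 → s = 8.0000
seg 2 [137.9°–277.4°] cycloidal, h=15: θ=248.2° here. β=110.3, B=139.5. 15·(0.7907 − sin(2π·0.7907)/(2π)) = 14.1700 → s = 22.1700
radial distance = base radius + s = 50 + 22.1700 = 72.1700

72.1700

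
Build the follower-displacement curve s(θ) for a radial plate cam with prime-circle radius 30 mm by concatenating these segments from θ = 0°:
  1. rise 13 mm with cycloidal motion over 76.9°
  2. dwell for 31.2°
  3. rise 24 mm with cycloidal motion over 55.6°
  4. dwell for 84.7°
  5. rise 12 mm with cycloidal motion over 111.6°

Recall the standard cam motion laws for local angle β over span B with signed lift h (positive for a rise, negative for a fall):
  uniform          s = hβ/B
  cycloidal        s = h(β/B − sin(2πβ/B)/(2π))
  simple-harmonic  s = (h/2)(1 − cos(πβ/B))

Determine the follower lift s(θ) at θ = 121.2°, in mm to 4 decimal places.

seg 1 [0°–76.9°] cycloidal, h=13: full span → s += 13 → s = 13.0000
seg 2 [76.9°–108.1°] dwell: s stays 13.0000
seg 3 [108.1°–163.7°] cycloidal, h=24: θ=121.2° here. β=13.1, B=55.6. 24·(0.2356 − sin(2π·0.2356)/(2π)) = 1.8506 → s = 14.8506

14.8506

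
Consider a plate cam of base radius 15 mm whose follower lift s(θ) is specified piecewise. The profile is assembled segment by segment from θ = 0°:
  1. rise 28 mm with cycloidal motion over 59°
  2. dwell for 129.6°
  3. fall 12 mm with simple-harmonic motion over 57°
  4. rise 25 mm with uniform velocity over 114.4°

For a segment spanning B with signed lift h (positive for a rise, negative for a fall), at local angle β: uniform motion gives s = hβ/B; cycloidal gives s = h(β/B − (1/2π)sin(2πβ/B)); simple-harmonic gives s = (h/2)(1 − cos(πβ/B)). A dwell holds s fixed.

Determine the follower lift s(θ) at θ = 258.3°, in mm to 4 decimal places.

seg 1 [0°–59°] cycloidal, h=28: full span → s += 28 → s = 28.0000
seg 2 [59°–188.6°] dwell: s stays 28.0000
seg 3 [188.6°–245.6°] simple-harmonic, h=-12: full span → s += -12 → s = 16.0000
seg 4 [245.6°–360°] uniform, h=25: θ=258.3° here. β=12.7, B=114.4. 25·12.7/114.4 = 2.7753 → s = 18.7753

18.7753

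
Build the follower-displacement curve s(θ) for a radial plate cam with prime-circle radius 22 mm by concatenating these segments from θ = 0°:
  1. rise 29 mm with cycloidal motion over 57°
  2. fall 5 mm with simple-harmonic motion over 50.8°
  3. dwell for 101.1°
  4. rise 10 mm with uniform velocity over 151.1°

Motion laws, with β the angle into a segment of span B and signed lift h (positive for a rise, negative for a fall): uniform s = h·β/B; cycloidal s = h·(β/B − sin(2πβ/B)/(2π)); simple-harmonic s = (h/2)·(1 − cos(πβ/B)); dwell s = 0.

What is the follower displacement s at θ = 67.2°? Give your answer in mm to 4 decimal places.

seg 1 [0°–57°] cycloidal, h=29: full span → s += 29 → s = 29.0000
seg 2 [57°–107.8°] simple-harmonic, h=-5: θ=67.2° here. β=10.2, B=50.8. -5/2·(1 − cos(π·0.2008)) = -0.4811 → s = 28.5189

28.5189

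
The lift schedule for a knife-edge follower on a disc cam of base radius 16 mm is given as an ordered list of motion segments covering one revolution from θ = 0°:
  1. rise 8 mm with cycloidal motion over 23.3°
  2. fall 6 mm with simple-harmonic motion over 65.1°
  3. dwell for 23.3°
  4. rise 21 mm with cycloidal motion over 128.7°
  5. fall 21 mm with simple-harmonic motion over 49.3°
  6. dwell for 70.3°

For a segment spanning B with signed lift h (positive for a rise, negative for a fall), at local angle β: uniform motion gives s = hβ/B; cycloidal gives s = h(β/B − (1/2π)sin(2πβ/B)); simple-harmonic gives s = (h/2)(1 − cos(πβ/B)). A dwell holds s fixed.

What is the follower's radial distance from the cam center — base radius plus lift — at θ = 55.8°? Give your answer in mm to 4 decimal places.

seg 1 [0°–23.3°] cycloidal, h=8: full span → s += 8 → s = 8.0000
seg 2 [23.3°–88.4°] simple-harmonic, h=-6: θ=55.8° here. β=32.5, B=65.1. -6/2·(1 − cos(π·0.4992)) = -2.9928 → s = 5.0072
radial distance = base radius + s = 16 + 5.0072 = 21.0072

21.0072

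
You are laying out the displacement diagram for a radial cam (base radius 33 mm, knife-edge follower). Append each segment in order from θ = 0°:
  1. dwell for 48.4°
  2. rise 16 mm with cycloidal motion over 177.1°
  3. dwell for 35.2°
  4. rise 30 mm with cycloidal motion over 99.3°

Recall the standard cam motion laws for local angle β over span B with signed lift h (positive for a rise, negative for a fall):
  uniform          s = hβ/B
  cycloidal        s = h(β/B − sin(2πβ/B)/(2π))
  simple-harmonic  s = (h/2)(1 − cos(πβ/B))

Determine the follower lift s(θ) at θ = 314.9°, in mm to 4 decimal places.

seg 1 [0°–48.4°] dwell: s stays 0.0000
seg 2 [48.4°–225.5°] cycloidal, h=16: full span → s += 16 → s = 16.0000
seg 3 [225.5°–260.7°] dwell: s stays 16.0000
seg 4 [260.7°–360°] cycloidal, h=30: θ=314.9° here. β=54.2, B=99.3. 30·(0.5458 − sin(2π·0.5458)/(2π)) = 17.7303 → s = 33.7303

33.7303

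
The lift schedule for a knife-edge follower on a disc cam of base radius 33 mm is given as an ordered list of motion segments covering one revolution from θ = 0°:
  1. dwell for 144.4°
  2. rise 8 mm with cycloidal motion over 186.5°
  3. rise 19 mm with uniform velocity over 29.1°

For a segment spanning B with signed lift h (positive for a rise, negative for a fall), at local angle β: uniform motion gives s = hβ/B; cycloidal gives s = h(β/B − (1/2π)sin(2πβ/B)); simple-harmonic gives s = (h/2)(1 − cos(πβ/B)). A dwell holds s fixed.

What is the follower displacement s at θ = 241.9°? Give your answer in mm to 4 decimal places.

seg 1 [0°–144.4°] dwell: s stays 0.0000
seg 2 [144.4°–330.9°] cycloidal, h=8: θ=241.9° here. β=97.5, B=186.5. 8·(0.5228 − sin(2π·0.5228)/(2π)) = 4.3640 → s = 4.3640

4.3640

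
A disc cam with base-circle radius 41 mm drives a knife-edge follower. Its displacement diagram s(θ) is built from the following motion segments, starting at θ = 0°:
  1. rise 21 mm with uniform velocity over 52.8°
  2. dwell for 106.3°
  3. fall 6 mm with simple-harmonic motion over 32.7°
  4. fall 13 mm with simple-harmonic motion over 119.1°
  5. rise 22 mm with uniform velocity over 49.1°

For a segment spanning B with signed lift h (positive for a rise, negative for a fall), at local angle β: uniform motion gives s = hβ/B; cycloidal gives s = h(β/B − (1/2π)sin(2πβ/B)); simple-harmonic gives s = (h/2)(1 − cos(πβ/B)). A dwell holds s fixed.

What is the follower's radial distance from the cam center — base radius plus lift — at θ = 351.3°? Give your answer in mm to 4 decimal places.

seg 1 [0°–52.8°] uniform, h=21: full span → s += 21 → s = 21.0000
seg 2 [52.8°–159.1°] dwell: s stays 21.0000
seg 3 [159.1°–191.8°] simple-harmonic, h=-6: full span → s += -6 → s = 15.0000
seg 4 [191.8°–310.9°] simple-harmonic, h=-13: full span → s += -13 → s = 2.0000
seg 5 [310.9°–360°] uniform, h=22: θ=351.3° here. β=40.4, B=49.1. 22·40.4/49.1 = 18.1018 → s = 20.1018
radial distance = base radius + s = 41 + 20.1018 = 61.1018

61.1018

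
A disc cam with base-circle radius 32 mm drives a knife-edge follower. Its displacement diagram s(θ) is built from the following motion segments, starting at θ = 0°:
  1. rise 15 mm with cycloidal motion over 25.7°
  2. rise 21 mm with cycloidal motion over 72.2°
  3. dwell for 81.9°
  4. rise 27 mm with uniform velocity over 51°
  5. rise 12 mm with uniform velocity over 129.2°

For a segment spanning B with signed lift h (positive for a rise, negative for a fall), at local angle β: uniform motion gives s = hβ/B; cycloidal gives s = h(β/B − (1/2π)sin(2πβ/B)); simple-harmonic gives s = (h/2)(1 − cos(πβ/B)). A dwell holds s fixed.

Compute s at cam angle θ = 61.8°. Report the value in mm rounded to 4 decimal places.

seg 1 [0°–25.7°] cycloidal, h=15: full span → s += 15 → s = 15.0000
seg 2 [25.7°–97.9°] cycloidal, h=21: θ=61.8° here. β=36.1, B=72.2. 21·(0.5000 − sin(2π·0.5000)/(2π)) = 10.5000 → s = 25.5000

25.5000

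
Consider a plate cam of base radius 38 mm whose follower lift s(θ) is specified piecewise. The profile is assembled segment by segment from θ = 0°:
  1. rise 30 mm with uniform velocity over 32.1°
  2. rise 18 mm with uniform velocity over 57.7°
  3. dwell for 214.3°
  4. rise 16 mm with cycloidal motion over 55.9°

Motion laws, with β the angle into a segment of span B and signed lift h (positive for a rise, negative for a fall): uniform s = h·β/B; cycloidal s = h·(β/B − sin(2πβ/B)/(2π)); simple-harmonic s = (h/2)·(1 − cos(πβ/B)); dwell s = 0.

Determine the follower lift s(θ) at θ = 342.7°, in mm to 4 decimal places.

seg 1 [0°–32.1°] uniform, h=30: full span → s += 30 → s = 30.0000
seg 2 [32.1°–89.8°] uniform, h=18: full span → s += 18 → s = 48.0000
seg 3 [89.8°–304.1°] dwell: s stays 48.0000
seg 4 [304.1°–360°] cycloidal, h=16: θ=342.7° here. β=38.6, B=55.9. 16·(0.6905 − sin(2π·0.6905)/(2π)) = 13.4190 → s = 61.4190

61.4190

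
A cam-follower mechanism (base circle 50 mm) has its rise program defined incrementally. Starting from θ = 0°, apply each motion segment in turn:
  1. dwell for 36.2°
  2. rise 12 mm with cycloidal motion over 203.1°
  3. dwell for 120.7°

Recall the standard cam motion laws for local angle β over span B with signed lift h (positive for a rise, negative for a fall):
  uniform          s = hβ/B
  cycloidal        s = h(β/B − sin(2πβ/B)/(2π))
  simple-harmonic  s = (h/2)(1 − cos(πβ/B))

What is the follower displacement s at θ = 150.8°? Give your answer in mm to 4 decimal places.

seg 1 [0°–36.2°] dwell: s stays 0.0000
seg 2 [36.2°–239.3°] cycloidal, h=12: θ=150.8° here. β=114.6, B=203.1. 12·(0.5643 − sin(2π·0.5643)/(2π)) = 7.5213 → s = 7.5213

7.5213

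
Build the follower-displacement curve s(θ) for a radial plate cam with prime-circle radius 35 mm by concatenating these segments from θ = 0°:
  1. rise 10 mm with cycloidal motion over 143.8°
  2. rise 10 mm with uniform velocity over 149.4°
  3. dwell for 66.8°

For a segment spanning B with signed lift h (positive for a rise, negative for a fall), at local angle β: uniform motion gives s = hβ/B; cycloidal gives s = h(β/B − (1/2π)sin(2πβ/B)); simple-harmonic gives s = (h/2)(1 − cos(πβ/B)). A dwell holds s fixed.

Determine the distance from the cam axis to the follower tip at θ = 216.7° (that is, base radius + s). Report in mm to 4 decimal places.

seg 1 [0°–143.8°] cycloidal, h=10: full span → s += 10 → s = 10.0000
seg 2 [143.8°–293.2°] uniform, h=10: θ=216.7° here. β=72.9, B=149.4. 10·72.9/149.4 = 4.8795 → s = 14.8795
radial distance = base radius + s = 35 + 14.8795 = 49.8795

49.8795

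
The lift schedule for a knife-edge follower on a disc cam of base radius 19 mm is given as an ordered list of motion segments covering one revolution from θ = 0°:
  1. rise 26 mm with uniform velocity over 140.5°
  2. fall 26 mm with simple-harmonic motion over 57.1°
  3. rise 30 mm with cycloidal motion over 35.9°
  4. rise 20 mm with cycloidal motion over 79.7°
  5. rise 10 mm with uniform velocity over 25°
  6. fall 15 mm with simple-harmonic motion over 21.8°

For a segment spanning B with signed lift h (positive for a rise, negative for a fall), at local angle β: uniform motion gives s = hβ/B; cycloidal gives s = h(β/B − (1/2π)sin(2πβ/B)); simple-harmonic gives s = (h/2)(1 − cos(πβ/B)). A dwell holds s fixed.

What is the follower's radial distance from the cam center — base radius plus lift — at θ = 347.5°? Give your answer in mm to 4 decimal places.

seg 1 [0°–140.5°] uniform, h=26: full span → s += 26 → s = 26.0000
seg 2 [140.5°–197.6°] simple-harmonic, h=-26: full span → s += -26 → s = 0.0000
seg 3 [197.6°–233.5°] cycloidal, h=30: full span → s += 30 → s = 30.0000
seg 4 [233.5°–313.2°] cycloidal, h=20: full span → s += 20 → s = 50.0000
seg 5 [313.2°–338.2°] uniform, h=10: full span → s += 10 → s = 60.0000
seg 6 [338.2°–360°] simple-harmonic, h=-15: θ=347.5° here. β=9.3, B=21.8. -15/2·(1 − cos(π·0.4266)) = -5.7860 → s = 54.2140
radial distance = base radius + s = 19 + 54.2140 = 73.2140

73.2140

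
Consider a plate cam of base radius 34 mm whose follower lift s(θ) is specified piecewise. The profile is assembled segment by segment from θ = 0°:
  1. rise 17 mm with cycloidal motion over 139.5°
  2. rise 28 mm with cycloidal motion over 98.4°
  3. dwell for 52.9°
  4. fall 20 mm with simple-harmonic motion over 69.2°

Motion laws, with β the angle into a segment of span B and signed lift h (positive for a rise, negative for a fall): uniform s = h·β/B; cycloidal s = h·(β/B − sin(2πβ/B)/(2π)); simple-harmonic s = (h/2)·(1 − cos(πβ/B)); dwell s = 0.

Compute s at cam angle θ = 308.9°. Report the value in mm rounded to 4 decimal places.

seg 1 [0°–139.5°] cycloidal, h=17: full span → s += 17 → s = 17.0000
seg 2 [139.5°–237.9°] cycloidal, h=28: full span → s += 28 → s = 45.0000
seg 3 [237.9°–290.8°] dwell: s stays 45.0000
seg 4 [290.8°–360°] simple-harmonic, h=-20: θ=308.9° here. β=18.1, B=69.2. -20/2·(1 − cos(π·0.2616)) = -3.1904 → s = 41.8096

41.8096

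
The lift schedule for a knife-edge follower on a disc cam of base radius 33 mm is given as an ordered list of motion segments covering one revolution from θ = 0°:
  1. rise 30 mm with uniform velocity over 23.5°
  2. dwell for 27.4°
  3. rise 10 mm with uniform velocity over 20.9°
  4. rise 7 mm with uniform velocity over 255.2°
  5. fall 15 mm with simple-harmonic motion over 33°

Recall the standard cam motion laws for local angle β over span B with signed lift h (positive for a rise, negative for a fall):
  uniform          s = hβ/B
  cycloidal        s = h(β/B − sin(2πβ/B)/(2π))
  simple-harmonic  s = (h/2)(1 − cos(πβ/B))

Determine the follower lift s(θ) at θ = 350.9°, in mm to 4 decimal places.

seg 1 [0°–23.5°] uniform, h=30: full span → s += 30 → s = 30.0000
seg 2 [23.5°–50.9°] dwell: s stays 30.0000
seg 3 [50.9°–71.8°] uniform, h=10: full span → s += 10 → s = 40.0000
seg 4 [71.8°–327°] uniform, h=7: full span → s += 7 → s = 47.0000
seg 5 [327°–360°] simple-harmonic, h=-15: θ=350.9° here. β=23.9, B=33. -15/2·(1 − cos(π·0.7242)) = -12.3573 → s = 34.6427

34.6427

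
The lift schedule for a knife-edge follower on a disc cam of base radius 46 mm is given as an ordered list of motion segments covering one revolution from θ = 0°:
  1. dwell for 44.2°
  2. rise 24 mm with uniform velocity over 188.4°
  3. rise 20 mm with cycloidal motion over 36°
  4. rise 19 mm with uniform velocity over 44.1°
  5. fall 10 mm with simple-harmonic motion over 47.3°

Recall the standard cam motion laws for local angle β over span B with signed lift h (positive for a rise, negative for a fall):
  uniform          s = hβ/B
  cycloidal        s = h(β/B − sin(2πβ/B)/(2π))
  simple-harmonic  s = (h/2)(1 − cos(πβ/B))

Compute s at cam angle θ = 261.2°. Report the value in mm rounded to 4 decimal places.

seg 1 [0°–44.2°] dwell: s stays 0.0000
seg 2 [44.2°–232.6°] uniform, h=24: full span → s += 24 → s = 24.0000
seg 3 [232.6°–268.6°] cycloidal, h=20: θ=261.2° here. β=28.6, B=36. 20·(0.7944 − sin(2π·0.7944)/(2π)) = 18.9487 → s = 42.9487

42.9487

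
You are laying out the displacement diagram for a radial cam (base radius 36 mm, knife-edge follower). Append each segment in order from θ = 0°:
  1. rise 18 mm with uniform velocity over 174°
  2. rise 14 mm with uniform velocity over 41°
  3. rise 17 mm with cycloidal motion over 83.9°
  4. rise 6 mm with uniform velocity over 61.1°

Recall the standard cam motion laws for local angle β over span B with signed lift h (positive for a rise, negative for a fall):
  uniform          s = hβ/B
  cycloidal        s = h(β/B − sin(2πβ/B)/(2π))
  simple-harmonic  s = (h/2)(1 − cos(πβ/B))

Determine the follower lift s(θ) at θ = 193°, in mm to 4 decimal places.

seg 1 [0°–174°] uniform, h=18: full span → s += 18 → s = 18.0000
seg 2 [174°–215°] uniform, h=14: θ=193° here. β=19, B=41. 14·19/41 = 6.4878 → s = 24.4878

24.4878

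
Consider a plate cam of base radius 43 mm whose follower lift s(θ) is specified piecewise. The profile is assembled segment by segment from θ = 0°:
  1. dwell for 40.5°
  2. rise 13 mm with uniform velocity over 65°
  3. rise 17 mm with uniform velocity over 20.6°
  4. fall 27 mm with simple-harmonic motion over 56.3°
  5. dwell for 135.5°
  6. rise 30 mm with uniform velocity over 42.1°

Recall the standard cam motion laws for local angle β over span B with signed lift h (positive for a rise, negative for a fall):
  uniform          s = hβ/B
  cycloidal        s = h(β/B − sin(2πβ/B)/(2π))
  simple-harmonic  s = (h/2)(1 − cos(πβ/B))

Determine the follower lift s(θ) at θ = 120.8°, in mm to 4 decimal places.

seg 1 [0°–40.5°] dwell: s stays 0.0000
seg 2 [40.5°–105.5°] uniform, h=13: full span → s += 13 → s = 13.0000
seg 3 [105.5°–126.1°] uniform, h=17: θ=120.8° here. β=15.3, B=20.6. 17·15.3/20.6 = 12.6262 → s = 25.6262

25.6262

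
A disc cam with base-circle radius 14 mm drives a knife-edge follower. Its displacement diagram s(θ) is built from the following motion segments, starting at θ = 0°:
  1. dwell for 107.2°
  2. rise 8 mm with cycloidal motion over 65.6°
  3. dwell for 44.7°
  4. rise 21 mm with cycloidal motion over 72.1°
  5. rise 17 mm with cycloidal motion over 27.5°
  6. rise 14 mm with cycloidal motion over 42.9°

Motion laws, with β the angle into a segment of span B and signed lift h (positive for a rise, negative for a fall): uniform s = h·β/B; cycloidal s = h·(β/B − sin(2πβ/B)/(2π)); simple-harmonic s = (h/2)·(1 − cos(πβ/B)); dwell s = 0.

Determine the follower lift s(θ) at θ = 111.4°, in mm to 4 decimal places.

seg 1 [0°–107.2°] dwell: s stays 0.0000
seg 2 [107.2°–172.8°] cycloidal, h=8: θ=111.4° here. β=4.2, B=65.6. 8·(0.0640 − sin(2π·0.0640)/(2π)) = 0.0137 → s = 0.0137

0.0137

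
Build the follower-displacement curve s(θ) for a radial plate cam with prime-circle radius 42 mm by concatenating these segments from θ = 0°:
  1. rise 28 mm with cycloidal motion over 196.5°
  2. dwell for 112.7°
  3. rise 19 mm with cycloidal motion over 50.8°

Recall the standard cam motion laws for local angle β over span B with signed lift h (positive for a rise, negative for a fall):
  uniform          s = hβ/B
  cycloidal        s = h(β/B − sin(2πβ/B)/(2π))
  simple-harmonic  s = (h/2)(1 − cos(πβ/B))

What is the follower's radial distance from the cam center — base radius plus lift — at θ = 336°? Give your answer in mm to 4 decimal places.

seg 1 [0°–196.5°] cycloidal, h=28: full span → s += 28 → s = 28.0000
seg 2 [196.5°–309.2°] dwell: s stays 28.0000
seg 3 [309.2°–360°] cycloidal, h=19: θ=336° here. β=26.8, B=50.8. 19·(0.5276 − sin(2π·0.5276)/(2π)) = 10.5446 → s = 38.5446
radial distance = base radius + s = 42 + 38.5446 = 80.5446

80.5446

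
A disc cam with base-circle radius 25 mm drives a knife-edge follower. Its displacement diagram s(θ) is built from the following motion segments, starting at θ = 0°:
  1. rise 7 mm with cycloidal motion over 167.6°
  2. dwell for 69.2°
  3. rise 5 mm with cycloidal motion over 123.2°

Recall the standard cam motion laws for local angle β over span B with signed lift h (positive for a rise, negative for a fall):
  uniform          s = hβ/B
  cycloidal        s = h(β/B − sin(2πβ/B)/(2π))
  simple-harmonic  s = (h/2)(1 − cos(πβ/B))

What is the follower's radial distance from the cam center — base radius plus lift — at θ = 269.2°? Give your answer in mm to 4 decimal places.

seg 1 [0°–167.6°] cycloidal, h=7: full span → s += 7 → s = 7.0000
seg 2 [167.6°–236.8°] dwell: s stays 7.0000
seg 3 [236.8°–360°] cycloidal, h=5: θ=269.2° here. β=32.4, B=123.2. 5·(0.2630 − sin(2π·0.2630)/(2π)) = 0.5218 → s = 7.5218
radial distance = base radius + s = 25 + 7.5218 = 32.5218

32.5218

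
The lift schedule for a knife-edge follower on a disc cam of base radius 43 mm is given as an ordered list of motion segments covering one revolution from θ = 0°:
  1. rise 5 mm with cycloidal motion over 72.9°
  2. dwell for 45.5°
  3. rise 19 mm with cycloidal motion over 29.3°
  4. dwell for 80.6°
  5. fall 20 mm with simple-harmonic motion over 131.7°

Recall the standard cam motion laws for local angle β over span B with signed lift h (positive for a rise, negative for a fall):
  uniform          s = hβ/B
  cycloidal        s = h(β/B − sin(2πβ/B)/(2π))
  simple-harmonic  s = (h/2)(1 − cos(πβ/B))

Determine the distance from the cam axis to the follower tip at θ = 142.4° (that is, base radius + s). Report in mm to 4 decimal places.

seg 1 [0°–72.9°] cycloidal, h=5: full span → s += 5 → s = 5.0000
seg 2 [72.9°–118.4°] dwell: s stays 5.0000
seg 3 [118.4°–147.7°] cycloidal, h=19: θ=142.4° here. β=24, B=29.3. 19·(0.8191 − sin(2π·0.8191)/(2π)) = 18.3064 → s = 23.3064
radial distance = base radius + s = 43 + 23.3064 = 66.3064

66.3064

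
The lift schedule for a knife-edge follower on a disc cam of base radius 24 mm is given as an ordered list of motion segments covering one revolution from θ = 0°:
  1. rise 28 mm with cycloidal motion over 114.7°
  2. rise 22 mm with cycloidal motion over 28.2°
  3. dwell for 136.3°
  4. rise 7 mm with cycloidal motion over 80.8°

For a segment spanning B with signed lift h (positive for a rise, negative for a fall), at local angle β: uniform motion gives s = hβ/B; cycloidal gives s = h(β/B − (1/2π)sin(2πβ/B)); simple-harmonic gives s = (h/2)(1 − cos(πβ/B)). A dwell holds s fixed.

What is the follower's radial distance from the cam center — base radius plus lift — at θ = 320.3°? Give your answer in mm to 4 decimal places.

seg 1 [0°–114.7°] cycloidal, h=28: full span → s += 28 → s = 28.0000
seg 2 [114.7°–142.9°] cycloidal, h=22: full span → s += 22 → s = 50.0000
seg 3 [142.9°–279.2°] dwell: s stays 50.0000
seg 4 [279.2°–360°] cycloidal, h=7: θ=320.3° here. β=41.1, B=80.8. 7·(0.5087 − sin(2π·0.5087)/(2π)) = 3.6213 → s = 53.6213
radial distance = base radius + s = 24 + 53.6213 = 77.6213

77.6213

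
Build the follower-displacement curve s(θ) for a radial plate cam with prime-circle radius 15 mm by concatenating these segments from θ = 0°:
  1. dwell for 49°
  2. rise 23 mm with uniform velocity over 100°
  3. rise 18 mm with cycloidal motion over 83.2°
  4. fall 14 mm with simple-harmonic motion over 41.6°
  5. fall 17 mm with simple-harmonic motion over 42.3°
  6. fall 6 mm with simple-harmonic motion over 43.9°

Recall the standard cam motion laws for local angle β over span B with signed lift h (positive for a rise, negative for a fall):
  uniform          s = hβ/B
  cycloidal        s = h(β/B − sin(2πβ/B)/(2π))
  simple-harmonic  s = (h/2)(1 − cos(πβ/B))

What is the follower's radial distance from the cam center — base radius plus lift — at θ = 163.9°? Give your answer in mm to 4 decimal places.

seg 1 [0°–49°] dwell: s stays 0.0000
seg 2 [49°–149°] uniform, h=23: full span → s += 23 → s = 23.0000
seg 3 [149°–232.2°] cycloidal, h=18: θ=163.9° here. β=14.9, B=83.2. 18·(0.1791 − sin(2π·0.1791)/(2π)) = 0.6385 → s = 23.6385
radial distance = base radius + s = 15 + 23.6385 = 38.6385

38.6385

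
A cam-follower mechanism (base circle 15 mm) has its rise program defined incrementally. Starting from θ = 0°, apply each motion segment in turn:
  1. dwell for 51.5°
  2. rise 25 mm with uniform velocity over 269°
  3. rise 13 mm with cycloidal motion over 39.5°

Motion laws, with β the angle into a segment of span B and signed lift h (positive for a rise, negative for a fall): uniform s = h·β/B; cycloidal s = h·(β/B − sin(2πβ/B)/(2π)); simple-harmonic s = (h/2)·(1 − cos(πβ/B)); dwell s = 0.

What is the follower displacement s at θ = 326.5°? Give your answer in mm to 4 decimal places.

seg 1 [0°–51.5°] dwell: s stays 0.0000
seg 2 [51.5°–320.5°] uniform, h=25: full span → s += 25 → s = 25.0000
seg 3 [320.5°–360°] cycloidal, h=13: θ=326.5° here. β=6, B=39.5. 13·(0.1519 − sin(2π·0.1519)/(2π)) = 0.2864 → s = 25.2864

25.2864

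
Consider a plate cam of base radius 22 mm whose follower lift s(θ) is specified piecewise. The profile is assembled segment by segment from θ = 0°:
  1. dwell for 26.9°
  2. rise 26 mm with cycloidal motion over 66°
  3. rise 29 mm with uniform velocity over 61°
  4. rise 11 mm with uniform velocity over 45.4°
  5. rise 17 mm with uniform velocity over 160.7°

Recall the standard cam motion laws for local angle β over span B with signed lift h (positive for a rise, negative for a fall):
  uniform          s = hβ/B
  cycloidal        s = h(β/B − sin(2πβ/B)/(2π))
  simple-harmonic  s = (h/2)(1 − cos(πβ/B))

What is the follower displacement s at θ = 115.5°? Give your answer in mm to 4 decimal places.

seg 1 [0°–26.9°] dwell: s stays 0.0000
seg 2 [26.9°–92.9°] cycloidal, h=26: full span → s += 26 → s = 26.0000
seg 3 [92.9°–153.9°] uniform, h=29: θ=115.5° here. β=22.6, B=61. 29·22.6/61 = 10.7443 → s = 36.7443

36.7443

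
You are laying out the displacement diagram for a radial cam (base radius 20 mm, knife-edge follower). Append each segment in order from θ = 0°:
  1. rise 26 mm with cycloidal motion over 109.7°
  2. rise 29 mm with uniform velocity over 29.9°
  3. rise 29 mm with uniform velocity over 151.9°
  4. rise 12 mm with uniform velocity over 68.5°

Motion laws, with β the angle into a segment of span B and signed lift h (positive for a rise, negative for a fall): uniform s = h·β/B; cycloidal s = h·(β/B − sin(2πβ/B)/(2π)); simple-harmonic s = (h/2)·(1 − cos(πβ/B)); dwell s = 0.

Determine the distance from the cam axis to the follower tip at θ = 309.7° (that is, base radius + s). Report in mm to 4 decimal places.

seg 1 [0°–109.7°] cycloidal, h=26: full span → s += 26 → s = 26.0000
seg 2 [109.7°–139.6°] uniform, h=29: full span → s += 29 → s = 55.0000
seg 3 [139.6°–291.5°] uniform, h=29: full span → s += 29 → s = 84.0000
seg 4 [291.5°–360°] uniform, h=12: θ=309.7° here. β=18.2, B=68.5. 12·18.2/68.5 = 3.1883 → s = 87.1883
radial distance = base radius + s = 20 + 87.1883 = 107.1883

107.1883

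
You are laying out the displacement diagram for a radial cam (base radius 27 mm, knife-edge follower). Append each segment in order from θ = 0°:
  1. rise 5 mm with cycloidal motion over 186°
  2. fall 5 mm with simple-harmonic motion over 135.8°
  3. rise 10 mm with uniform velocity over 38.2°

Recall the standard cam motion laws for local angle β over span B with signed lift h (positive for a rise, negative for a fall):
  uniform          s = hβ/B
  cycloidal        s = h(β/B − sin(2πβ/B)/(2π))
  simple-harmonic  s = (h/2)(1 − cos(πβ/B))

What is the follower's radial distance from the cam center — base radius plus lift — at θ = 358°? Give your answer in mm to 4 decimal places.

seg 1 [0°–186°] cycloidal, h=5: full span → s += 5 → s = 5.0000
seg 2 [186°–321.8°] simple-harmonic, h=-5: full span → s += -5 → s = 0.0000
seg 3 [321.8°–360°] uniform, h=10: θ=358° here. β=36.2, B=38.2. 10·36.2/38.2 = 9.4764 → s = 9.4764
radial distance = base radius + s = 27 + 9.4764 = 36.4764

36.4764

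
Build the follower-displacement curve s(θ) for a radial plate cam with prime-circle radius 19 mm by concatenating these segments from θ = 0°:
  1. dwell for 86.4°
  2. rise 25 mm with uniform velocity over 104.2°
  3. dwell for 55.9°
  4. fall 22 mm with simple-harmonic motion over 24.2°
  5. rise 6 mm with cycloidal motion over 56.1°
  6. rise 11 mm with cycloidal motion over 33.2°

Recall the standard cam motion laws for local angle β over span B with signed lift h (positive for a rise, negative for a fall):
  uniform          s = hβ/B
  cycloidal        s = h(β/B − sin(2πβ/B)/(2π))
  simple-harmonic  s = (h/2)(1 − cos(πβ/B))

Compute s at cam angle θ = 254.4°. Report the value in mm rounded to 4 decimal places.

seg 1 [0°–86.4°] dwell: s stays 0.0000
seg 2 [86.4°–190.6°] uniform, h=25: full span → s += 25 → s = 25.0000
seg 3 [190.6°–246.5°] dwell: s stays 25.0000
seg 4 [246.5°–270.7°] simple-harmonic, h=-22: θ=254.4° here. β=7.9, B=24.2. -22/2·(1 − cos(π·0.3264)) = -5.2952 → s = 19.7048

19.7048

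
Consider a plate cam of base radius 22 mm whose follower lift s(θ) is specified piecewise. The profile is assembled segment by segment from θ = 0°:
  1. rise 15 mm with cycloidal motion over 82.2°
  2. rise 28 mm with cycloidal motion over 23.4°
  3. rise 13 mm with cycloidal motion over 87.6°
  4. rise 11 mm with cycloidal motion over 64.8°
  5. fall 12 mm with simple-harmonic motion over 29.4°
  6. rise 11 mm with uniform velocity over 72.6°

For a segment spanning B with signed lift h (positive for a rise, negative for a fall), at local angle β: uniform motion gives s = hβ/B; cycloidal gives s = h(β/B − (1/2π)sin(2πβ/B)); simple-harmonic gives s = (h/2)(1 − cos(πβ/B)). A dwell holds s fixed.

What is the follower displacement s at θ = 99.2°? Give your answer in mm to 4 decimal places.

seg 1 [0°–82.2°] cycloidal, h=15: full span → s += 15 → s = 15.0000
seg 2 [82.2°–105.6°] cycloidal, h=28: θ=99.2° here. β=17, B=23.4. 28·(0.7265 − sin(2π·0.7265)/(2π)) = 24.7497 → s = 39.7497

39.7497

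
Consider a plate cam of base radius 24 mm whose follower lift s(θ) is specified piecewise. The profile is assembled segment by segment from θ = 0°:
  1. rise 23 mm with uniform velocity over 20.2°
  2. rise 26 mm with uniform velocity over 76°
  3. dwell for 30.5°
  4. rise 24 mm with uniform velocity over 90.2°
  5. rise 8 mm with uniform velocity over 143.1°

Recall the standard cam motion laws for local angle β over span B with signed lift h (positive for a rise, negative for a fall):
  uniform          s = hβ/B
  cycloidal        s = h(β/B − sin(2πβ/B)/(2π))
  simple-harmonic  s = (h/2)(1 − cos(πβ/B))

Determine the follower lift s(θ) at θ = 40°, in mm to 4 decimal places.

seg 1 [0°–20.2°] uniform, h=23: full span → s += 23 → s = 23.0000
seg 2 [20.2°–96.2°] uniform, h=26: θ=40° here. β=19.8, B=76. 26·19.8/76 = 6.7737 → s = 29.7737

29.7737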